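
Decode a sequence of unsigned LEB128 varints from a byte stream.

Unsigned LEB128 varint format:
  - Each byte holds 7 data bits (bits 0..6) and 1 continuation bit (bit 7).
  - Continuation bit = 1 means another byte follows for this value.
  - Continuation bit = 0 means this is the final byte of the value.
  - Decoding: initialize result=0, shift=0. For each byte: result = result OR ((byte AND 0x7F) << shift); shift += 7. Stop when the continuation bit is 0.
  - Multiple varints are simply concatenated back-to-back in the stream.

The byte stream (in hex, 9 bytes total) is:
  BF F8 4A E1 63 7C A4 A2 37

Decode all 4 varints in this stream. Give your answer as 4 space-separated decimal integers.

Answer: 1227839 12769 124 905508

Derivation:
  byte[0]=0xBF cont=1 payload=0x3F=63: acc |= 63<<0 -> acc=63 shift=7
  byte[1]=0xF8 cont=1 payload=0x78=120: acc |= 120<<7 -> acc=15423 shift=14
  byte[2]=0x4A cont=0 payload=0x4A=74: acc |= 74<<14 -> acc=1227839 shift=21 [end]
Varint 1: bytes[0:3] = BF F8 4A -> value 1227839 (3 byte(s))
  byte[3]=0xE1 cont=1 payload=0x61=97: acc |= 97<<0 -> acc=97 shift=7
  byte[4]=0x63 cont=0 payload=0x63=99: acc |= 99<<7 -> acc=12769 shift=14 [end]
Varint 2: bytes[3:5] = E1 63 -> value 12769 (2 byte(s))
  byte[5]=0x7C cont=0 payload=0x7C=124: acc |= 124<<0 -> acc=124 shift=7 [end]
Varint 3: bytes[5:6] = 7C -> value 124 (1 byte(s))
  byte[6]=0xA4 cont=1 payload=0x24=36: acc |= 36<<0 -> acc=36 shift=7
  byte[7]=0xA2 cont=1 payload=0x22=34: acc |= 34<<7 -> acc=4388 shift=14
  byte[8]=0x37 cont=0 payload=0x37=55: acc |= 55<<14 -> acc=905508 shift=21 [end]
Varint 4: bytes[6:9] = A4 A2 37 -> value 905508 (3 byte(s))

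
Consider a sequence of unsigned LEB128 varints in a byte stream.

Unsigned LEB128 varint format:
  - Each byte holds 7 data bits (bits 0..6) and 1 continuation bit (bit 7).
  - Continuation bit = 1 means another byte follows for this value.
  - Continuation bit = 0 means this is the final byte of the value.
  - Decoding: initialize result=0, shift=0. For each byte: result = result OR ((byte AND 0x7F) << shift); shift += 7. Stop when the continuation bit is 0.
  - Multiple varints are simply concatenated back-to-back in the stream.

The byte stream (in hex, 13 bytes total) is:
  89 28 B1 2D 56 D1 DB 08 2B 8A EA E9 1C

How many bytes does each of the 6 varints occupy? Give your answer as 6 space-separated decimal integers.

Answer: 2 2 1 3 1 4

Derivation:
  byte[0]=0x89 cont=1 payload=0x09=9: acc |= 9<<0 -> acc=9 shift=7
  byte[1]=0x28 cont=0 payload=0x28=40: acc |= 40<<7 -> acc=5129 shift=14 [end]
Varint 1: bytes[0:2] = 89 28 -> value 5129 (2 byte(s))
  byte[2]=0xB1 cont=1 payload=0x31=49: acc |= 49<<0 -> acc=49 shift=7
  byte[3]=0x2D cont=0 payload=0x2D=45: acc |= 45<<7 -> acc=5809 shift=14 [end]
Varint 2: bytes[2:4] = B1 2D -> value 5809 (2 byte(s))
  byte[4]=0x56 cont=0 payload=0x56=86: acc |= 86<<0 -> acc=86 shift=7 [end]
Varint 3: bytes[4:5] = 56 -> value 86 (1 byte(s))
  byte[5]=0xD1 cont=1 payload=0x51=81: acc |= 81<<0 -> acc=81 shift=7
  byte[6]=0xDB cont=1 payload=0x5B=91: acc |= 91<<7 -> acc=11729 shift=14
  byte[7]=0x08 cont=0 payload=0x08=8: acc |= 8<<14 -> acc=142801 shift=21 [end]
Varint 4: bytes[5:8] = D1 DB 08 -> value 142801 (3 byte(s))
  byte[8]=0x2B cont=0 payload=0x2B=43: acc |= 43<<0 -> acc=43 shift=7 [end]
Varint 5: bytes[8:9] = 2B -> value 43 (1 byte(s))
  byte[9]=0x8A cont=1 payload=0x0A=10: acc |= 10<<0 -> acc=10 shift=7
  byte[10]=0xEA cont=1 payload=0x6A=106: acc |= 106<<7 -> acc=13578 shift=14
  byte[11]=0xE9 cont=1 payload=0x69=105: acc |= 105<<14 -> acc=1733898 shift=21
  byte[12]=0x1C cont=0 payload=0x1C=28: acc |= 28<<21 -> acc=60454154 shift=28 [end]
Varint 6: bytes[9:13] = 8A EA E9 1C -> value 60454154 (4 byte(s))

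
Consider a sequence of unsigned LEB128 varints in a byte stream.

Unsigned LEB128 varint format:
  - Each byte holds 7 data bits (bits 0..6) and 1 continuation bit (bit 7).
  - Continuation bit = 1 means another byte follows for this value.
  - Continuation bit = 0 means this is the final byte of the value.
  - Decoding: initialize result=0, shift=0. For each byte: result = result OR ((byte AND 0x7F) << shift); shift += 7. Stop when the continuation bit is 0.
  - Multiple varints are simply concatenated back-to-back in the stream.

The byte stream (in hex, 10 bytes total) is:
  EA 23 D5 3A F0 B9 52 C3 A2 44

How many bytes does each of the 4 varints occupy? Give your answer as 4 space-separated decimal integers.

Answer: 2 2 3 3

Derivation:
  byte[0]=0xEA cont=1 payload=0x6A=106: acc |= 106<<0 -> acc=106 shift=7
  byte[1]=0x23 cont=0 payload=0x23=35: acc |= 35<<7 -> acc=4586 shift=14 [end]
Varint 1: bytes[0:2] = EA 23 -> value 4586 (2 byte(s))
  byte[2]=0xD5 cont=1 payload=0x55=85: acc |= 85<<0 -> acc=85 shift=7
  byte[3]=0x3A cont=0 payload=0x3A=58: acc |= 58<<7 -> acc=7509 shift=14 [end]
Varint 2: bytes[2:4] = D5 3A -> value 7509 (2 byte(s))
  byte[4]=0xF0 cont=1 payload=0x70=112: acc |= 112<<0 -> acc=112 shift=7
  byte[5]=0xB9 cont=1 payload=0x39=57: acc |= 57<<7 -> acc=7408 shift=14
  byte[6]=0x52 cont=0 payload=0x52=82: acc |= 82<<14 -> acc=1350896 shift=21 [end]
Varint 3: bytes[4:7] = F0 B9 52 -> value 1350896 (3 byte(s))
  byte[7]=0xC3 cont=1 payload=0x43=67: acc |= 67<<0 -> acc=67 shift=7
  byte[8]=0xA2 cont=1 payload=0x22=34: acc |= 34<<7 -> acc=4419 shift=14
  byte[9]=0x44 cont=0 payload=0x44=68: acc |= 68<<14 -> acc=1118531 shift=21 [end]
Varint 4: bytes[7:10] = C3 A2 44 -> value 1118531 (3 byte(s))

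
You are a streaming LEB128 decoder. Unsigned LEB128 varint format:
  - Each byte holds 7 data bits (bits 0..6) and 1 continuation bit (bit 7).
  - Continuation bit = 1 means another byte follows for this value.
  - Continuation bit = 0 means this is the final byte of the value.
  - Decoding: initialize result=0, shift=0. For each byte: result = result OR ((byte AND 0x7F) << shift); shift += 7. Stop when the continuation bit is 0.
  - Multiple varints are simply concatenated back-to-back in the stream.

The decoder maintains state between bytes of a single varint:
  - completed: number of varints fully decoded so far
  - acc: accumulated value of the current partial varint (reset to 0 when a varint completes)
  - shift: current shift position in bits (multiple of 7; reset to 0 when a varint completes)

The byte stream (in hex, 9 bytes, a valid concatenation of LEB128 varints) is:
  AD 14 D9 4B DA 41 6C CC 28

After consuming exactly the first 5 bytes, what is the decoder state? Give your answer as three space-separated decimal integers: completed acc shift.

Answer: 2 90 7

Derivation:
byte[0]=0xAD cont=1 payload=0x2D: acc |= 45<<0 -> completed=0 acc=45 shift=7
byte[1]=0x14 cont=0 payload=0x14: varint #1 complete (value=2605); reset -> completed=1 acc=0 shift=0
byte[2]=0xD9 cont=1 payload=0x59: acc |= 89<<0 -> completed=1 acc=89 shift=7
byte[3]=0x4B cont=0 payload=0x4B: varint #2 complete (value=9689); reset -> completed=2 acc=0 shift=0
byte[4]=0xDA cont=1 payload=0x5A: acc |= 90<<0 -> completed=2 acc=90 shift=7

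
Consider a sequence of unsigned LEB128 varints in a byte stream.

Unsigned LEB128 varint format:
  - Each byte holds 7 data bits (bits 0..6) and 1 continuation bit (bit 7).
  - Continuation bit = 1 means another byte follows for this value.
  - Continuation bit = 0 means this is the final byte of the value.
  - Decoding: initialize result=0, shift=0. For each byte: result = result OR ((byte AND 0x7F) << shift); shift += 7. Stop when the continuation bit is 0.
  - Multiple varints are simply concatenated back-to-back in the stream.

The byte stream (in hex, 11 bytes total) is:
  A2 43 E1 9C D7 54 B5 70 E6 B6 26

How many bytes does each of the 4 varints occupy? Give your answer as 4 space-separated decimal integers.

Answer: 2 4 2 3

Derivation:
  byte[0]=0xA2 cont=1 payload=0x22=34: acc |= 34<<0 -> acc=34 shift=7
  byte[1]=0x43 cont=0 payload=0x43=67: acc |= 67<<7 -> acc=8610 shift=14 [end]
Varint 1: bytes[0:2] = A2 43 -> value 8610 (2 byte(s))
  byte[2]=0xE1 cont=1 payload=0x61=97: acc |= 97<<0 -> acc=97 shift=7
  byte[3]=0x9C cont=1 payload=0x1C=28: acc |= 28<<7 -> acc=3681 shift=14
  byte[4]=0xD7 cont=1 payload=0x57=87: acc |= 87<<14 -> acc=1429089 shift=21
  byte[5]=0x54 cont=0 payload=0x54=84: acc |= 84<<21 -> acc=177589857 shift=28 [end]
Varint 2: bytes[2:6] = E1 9C D7 54 -> value 177589857 (4 byte(s))
  byte[6]=0xB5 cont=1 payload=0x35=53: acc |= 53<<0 -> acc=53 shift=7
  byte[7]=0x70 cont=0 payload=0x70=112: acc |= 112<<7 -> acc=14389 shift=14 [end]
Varint 3: bytes[6:8] = B5 70 -> value 14389 (2 byte(s))
  byte[8]=0xE6 cont=1 payload=0x66=102: acc |= 102<<0 -> acc=102 shift=7
  byte[9]=0xB6 cont=1 payload=0x36=54: acc |= 54<<7 -> acc=7014 shift=14
  byte[10]=0x26 cont=0 payload=0x26=38: acc |= 38<<14 -> acc=629606 shift=21 [end]
Varint 4: bytes[8:11] = E6 B6 26 -> value 629606 (3 byte(s))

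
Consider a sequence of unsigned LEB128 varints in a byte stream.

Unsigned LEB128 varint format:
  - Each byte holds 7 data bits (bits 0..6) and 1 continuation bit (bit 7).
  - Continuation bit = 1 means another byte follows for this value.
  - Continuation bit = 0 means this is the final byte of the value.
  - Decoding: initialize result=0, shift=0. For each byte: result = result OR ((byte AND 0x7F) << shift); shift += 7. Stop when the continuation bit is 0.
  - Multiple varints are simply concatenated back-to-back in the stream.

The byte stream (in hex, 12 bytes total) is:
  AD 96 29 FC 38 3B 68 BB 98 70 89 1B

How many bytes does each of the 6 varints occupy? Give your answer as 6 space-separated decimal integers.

  byte[0]=0xAD cont=1 payload=0x2D=45: acc |= 45<<0 -> acc=45 shift=7
  byte[1]=0x96 cont=1 payload=0x16=22: acc |= 22<<7 -> acc=2861 shift=14
  byte[2]=0x29 cont=0 payload=0x29=41: acc |= 41<<14 -> acc=674605 shift=21 [end]
Varint 1: bytes[0:3] = AD 96 29 -> value 674605 (3 byte(s))
  byte[3]=0xFC cont=1 payload=0x7C=124: acc |= 124<<0 -> acc=124 shift=7
  byte[4]=0x38 cont=0 payload=0x38=56: acc |= 56<<7 -> acc=7292 shift=14 [end]
Varint 2: bytes[3:5] = FC 38 -> value 7292 (2 byte(s))
  byte[5]=0x3B cont=0 payload=0x3B=59: acc |= 59<<0 -> acc=59 shift=7 [end]
Varint 3: bytes[5:6] = 3B -> value 59 (1 byte(s))
  byte[6]=0x68 cont=0 payload=0x68=104: acc |= 104<<0 -> acc=104 shift=7 [end]
Varint 4: bytes[6:7] = 68 -> value 104 (1 byte(s))
  byte[7]=0xBB cont=1 payload=0x3B=59: acc |= 59<<0 -> acc=59 shift=7
  byte[8]=0x98 cont=1 payload=0x18=24: acc |= 24<<7 -> acc=3131 shift=14
  byte[9]=0x70 cont=0 payload=0x70=112: acc |= 112<<14 -> acc=1838139 shift=21 [end]
Varint 5: bytes[7:10] = BB 98 70 -> value 1838139 (3 byte(s))
  byte[10]=0x89 cont=1 payload=0x09=9: acc |= 9<<0 -> acc=9 shift=7
  byte[11]=0x1B cont=0 payload=0x1B=27: acc |= 27<<7 -> acc=3465 shift=14 [end]
Varint 6: bytes[10:12] = 89 1B -> value 3465 (2 byte(s))

Answer: 3 2 1 1 3 2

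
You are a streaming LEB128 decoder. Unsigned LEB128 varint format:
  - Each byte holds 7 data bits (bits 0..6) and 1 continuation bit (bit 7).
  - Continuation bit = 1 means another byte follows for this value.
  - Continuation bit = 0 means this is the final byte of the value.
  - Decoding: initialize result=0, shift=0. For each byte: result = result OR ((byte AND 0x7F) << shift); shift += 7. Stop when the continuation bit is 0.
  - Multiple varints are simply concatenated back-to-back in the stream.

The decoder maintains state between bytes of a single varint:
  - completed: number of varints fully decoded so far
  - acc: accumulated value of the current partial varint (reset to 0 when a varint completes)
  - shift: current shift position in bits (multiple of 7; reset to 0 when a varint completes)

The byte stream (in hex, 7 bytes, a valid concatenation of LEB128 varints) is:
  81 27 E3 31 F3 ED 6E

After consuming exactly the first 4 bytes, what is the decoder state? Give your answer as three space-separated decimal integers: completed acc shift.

Answer: 2 0 0

Derivation:
byte[0]=0x81 cont=1 payload=0x01: acc |= 1<<0 -> completed=0 acc=1 shift=7
byte[1]=0x27 cont=0 payload=0x27: varint #1 complete (value=4993); reset -> completed=1 acc=0 shift=0
byte[2]=0xE3 cont=1 payload=0x63: acc |= 99<<0 -> completed=1 acc=99 shift=7
byte[3]=0x31 cont=0 payload=0x31: varint #2 complete (value=6371); reset -> completed=2 acc=0 shift=0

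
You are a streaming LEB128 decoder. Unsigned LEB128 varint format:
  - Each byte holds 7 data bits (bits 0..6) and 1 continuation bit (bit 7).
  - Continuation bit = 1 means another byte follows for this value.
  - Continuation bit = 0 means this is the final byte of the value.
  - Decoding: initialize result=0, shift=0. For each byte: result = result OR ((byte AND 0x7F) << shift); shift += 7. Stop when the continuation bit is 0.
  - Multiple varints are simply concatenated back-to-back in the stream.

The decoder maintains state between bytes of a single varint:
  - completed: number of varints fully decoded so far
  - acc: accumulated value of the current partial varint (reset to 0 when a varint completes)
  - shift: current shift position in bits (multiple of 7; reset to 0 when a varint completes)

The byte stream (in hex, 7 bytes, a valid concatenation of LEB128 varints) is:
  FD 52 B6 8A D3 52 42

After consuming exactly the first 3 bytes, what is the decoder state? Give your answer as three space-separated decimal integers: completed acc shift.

byte[0]=0xFD cont=1 payload=0x7D: acc |= 125<<0 -> completed=0 acc=125 shift=7
byte[1]=0x52 cont=0 payload=0x52: varint #1 complete (value=10621); reset -> completed=1 acc=0 shift=0
byte[2]=0xB6 cont=1 payload=0x36: acc |= 54<<0 -> completed=1 acc=54 shift=7

Answer: 1 54 7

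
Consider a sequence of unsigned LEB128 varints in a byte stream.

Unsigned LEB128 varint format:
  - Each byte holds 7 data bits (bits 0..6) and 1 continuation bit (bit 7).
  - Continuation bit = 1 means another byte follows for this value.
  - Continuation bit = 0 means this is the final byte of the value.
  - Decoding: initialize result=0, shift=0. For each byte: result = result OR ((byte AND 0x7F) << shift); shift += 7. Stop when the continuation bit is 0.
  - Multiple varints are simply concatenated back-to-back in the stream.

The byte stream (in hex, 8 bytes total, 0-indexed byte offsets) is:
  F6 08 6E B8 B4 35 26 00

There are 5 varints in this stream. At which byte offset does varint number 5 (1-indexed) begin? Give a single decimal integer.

  byte[0]=0xF6 cont=1 payload=0x76=118: acc |= 118<<0 -> acc=118 shift=7
  byte[1]=0x08 cont=0 payload=0x08=8: acc |= 8<<7 -> acc=1142 shift=14 [end]
Varint 1: bytes[0:2] = F6 08 -> value 1142 (2 byte(s))
  byte[2]=0x6E cont=0 payload=0x6E=110: acc |= 110<<0 -> acc=110 shift=7 [end]
Varint 2: bytes[2:3] = 6E -> value 110 (1 byte(s))
  byte[3]=0xB8 cont=1 payload=0x38=56: acc |= 56<<0 -> acc=56 shift=7
  byte[4]=0xB4 cont=1 payload=0x34=52: acc |= 52<<7 -> acc=6712 shift=14
  byte[5]=0x35 cont=0 payload=0x35=53: acc |= 53<<14 -> acc=875064 shift=21 [end]
Varint 3: bytes[3:6] = B8 B4 35 -> value 875064 (3 byte(s))
  byte[6]=0x26 cont=0 payload=0x26=38: acc |= 38<<0 -> acc=38 shift=7 [end]
Varint 4: bytes[6:7] = 26 -> value 38 (1 byte(s))
  byte[7]=0x00 cont=0 payload=0x00=0: acc |= 0<<0 -> acc=0 shift=7 [end]
Varint 5: bytes[7:8] = 00 -> value 0 (1 byte(s))

Answer: 7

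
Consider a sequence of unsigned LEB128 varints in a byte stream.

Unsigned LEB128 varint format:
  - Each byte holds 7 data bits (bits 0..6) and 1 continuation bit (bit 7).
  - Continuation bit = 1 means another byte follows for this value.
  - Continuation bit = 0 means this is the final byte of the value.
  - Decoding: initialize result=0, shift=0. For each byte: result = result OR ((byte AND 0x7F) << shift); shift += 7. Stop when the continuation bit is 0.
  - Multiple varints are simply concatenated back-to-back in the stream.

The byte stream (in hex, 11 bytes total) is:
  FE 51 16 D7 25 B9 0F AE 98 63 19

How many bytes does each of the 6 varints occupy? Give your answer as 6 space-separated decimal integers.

  byte[0]=0xFE cont=1 payload=0x7E=126: acc |= 126<<0 -> acc=126 shift=7
  byte[1]=0x51 cont=0 payload=0x51=81: acc |= 81<<7 -> acc=10494 shift=14 [end]
Varint 1: bytes[0:2] = FE 51 -> value 10494 (2 byte(s))
  byte[2]=0x16 cont=0 payload=0x16=22: acc |= 22<<0 -> acc=22 shift=7 [end]
Varint 2: bytes[2:3] = 16 -> value 22 (1 byte(s))
  byte[3]=0xD7 cont=1 payload=0x57=87: acc |= 87<<0 -> acc=87 shift=7
  byte[4]=0x25 cont=0 payload=0x25=37: acc |= 37<<7 -> acc=4823 shift=14 [end]
Varint 3: bytes[3:5] = D7 25 -> value 4823 (2 byte(s))
  byte[5]=0xB9 cont=1 payload=0x39=57: acc |= 57<<0 -> acc=57 shift=7
  byte[6]=0x0F cont=0 payload=0x0F=15: acc |= 15<<7 -> acc=1977 shift=14 [end]
Varint 4: bytes[5:7] = B9 0F -> value 1977 (2 byte(s))
  byte[7]=0xAE cont=1 payload=0x2E=46: acc |= 46<<0 -> acc=46 shift=7
  byte[8]=0x98 cont=1 payload=0x18=24: acc |= 24<<7 -> acc=3118 shift=14
  byte[9]=0x63 cont=0 payload=0x63=99: acc |= 99<<14 -> acc=1625134 shift=21 [end]
Varint 5: bytes[7:10] = AE 98 63 -> value 1625134 (3 byte(s))
  byte[10]=0x19 cont=0 payload=0x19=25: acc |= 25<<0 -> acc=25 shift=7 [end]
Varint 6: bytes[10:11] = 19 -> value 25 (1 byte(s))

Answer: 2 1 2 2 3 1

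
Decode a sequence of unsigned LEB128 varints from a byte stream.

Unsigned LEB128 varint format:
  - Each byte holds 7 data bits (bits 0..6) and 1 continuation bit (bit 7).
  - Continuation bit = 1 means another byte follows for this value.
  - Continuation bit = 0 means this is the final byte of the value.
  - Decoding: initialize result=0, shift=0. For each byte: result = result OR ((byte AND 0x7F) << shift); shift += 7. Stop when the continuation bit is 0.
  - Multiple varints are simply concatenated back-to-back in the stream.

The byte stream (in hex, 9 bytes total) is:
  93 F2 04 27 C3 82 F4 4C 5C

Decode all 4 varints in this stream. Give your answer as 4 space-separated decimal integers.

  byte[0]=0x93 cont=1 payload=0x13=19: acc |= 19<<0 -> acc=19 shift=7
  byte[1]=0xF2 cont=1 payload=0x72=114: acc |= 114<<7 -> acc=14611 shift=14
  byte[2]=0x04 cont=0 payload=0x04=4: acc |= 4<<14 -> acc=80147 shift=21 [end]
Varint 1: bytes[0:3] = 93 F2 04 -> value 80147 (3 byte(s))
  byte[3]=0x27 cont=0 payload=0x27=39: acc |= 39<<0 -> acc=39 shift=7 [end]
Varint 2: bytes[3:4] = 27 -> value 39 (1 byte(s))
  byte[4]=0xC3 cont=1 payload=0x43=67: acc |= 67<<0 -> acc=67 shift=7
  byte[5]=0x82 cont=1 payload=0x02=2: acc |= 2<<7 -> acc=323 shift=14
  byte[6]=0xF4 cont=1 payload=0x74=116: acc |= 116<<14 -> acc=1900867 shift=21
  byte[7]=0x4C cont=0 payload=0x4C=76: acc |= 76<<21 -> acc=161284419 shift=28 [end]
Varint 3: bytes[4:8] = C3 82 F4 4C -> value 161284419 (4 byte(s))
  byte[8]=0x5C cont=0 payload=0x5C=92: acc |= 92<<0 -> acc=92 shift=7 [end]
Varint 4: bytes[8:9] = 5C -> value 92 (1 byte(s))

Answer: 80147 39 161284419 92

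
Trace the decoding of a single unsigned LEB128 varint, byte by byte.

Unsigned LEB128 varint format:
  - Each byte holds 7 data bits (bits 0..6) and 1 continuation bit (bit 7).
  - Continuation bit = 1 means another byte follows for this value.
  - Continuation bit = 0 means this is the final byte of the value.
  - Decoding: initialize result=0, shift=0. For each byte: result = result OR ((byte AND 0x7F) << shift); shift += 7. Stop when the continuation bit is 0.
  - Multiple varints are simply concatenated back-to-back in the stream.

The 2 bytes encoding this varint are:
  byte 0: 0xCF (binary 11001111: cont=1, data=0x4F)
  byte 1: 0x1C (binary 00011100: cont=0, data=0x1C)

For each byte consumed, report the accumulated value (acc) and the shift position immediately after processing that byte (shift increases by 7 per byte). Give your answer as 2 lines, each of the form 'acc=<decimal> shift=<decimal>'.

byte 0=0xCF: payload=0x4F=79, contrib = 79<<0 = 79; acc -> 79, shift -> 7
byte 1=0x1C: payload=0x1C=28, contrib = 28<<7 = 3584; acc -> 3663, shift -> 14

Answer: acc=79 shift=7
acc=3663 shift=14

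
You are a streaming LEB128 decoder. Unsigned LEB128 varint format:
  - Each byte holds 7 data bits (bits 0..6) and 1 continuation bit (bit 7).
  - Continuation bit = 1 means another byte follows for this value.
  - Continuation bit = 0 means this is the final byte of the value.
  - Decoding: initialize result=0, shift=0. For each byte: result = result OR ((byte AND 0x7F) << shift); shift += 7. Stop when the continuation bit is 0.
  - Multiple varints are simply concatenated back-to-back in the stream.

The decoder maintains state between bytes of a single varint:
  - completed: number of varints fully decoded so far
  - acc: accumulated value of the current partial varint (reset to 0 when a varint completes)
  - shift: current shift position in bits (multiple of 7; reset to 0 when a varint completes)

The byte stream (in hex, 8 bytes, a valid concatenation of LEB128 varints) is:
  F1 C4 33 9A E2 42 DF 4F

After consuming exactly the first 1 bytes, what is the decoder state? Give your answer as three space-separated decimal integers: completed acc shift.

byte[0]=0xF1 cont=1 payload=0x71: acc |= 113<<0 -> completed=0 acc=113 shift=7

Answer: 0 113 7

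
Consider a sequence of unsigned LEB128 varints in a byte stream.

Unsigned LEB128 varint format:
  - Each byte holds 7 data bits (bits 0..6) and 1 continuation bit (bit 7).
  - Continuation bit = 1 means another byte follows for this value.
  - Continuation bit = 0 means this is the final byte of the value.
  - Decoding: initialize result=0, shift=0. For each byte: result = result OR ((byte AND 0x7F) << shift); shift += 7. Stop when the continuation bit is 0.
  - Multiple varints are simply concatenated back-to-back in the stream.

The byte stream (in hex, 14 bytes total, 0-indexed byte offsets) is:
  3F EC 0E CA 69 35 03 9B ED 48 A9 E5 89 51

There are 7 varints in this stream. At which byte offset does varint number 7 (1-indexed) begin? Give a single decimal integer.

Answer: 10

Derivation:
  byte[0]=0x3F cont=0 payload=0x3F=63: acc |= 63<<0 -> acc=63 shift=7 [end]
Varint 1: bytes[0:1] = 3F -> value 63 (1 byte(s))
  byte[1]=0xEC cont=1 payload=0x6C=108: acc |= 108<<0 -> acc=108 shift=7
  byte[2]=0x0E cont=0 payload=0x0E=14: acc |= 14<<7 -> acc=1900 shift=14 [end]
Varint 2: bytes[1:3] = EC 0E -> value 1900 (2 byte(s))
  byte[3]=0xCA cont=1 payload=0x4A=74: acc |= 74<<0 -> acc=74 shift=7
  byte[4]=0x69 cont=0 payload=0x69=105: acc |= 105<<7 -> acc=13514 shift=14 [end]
Varint 3: bytes[3:5] = CA 69 -> value 13514 (2 byte(s))
  byte[5]=0x35 cont=0 payload=0x35=53: acc |= 53<<0 -> acc=53 shift=7 [end]
Varint 4: bytes[5:6] = 35 -> value 53 (1 byte(s))
  byte[6]=0x03 cont=0 payload=0x03=3: acc |= 3<<0 -> acc=3 shift=7 [end]
Varint 5: bytes[6:7] = 03 -> value 3 (1 byte(s))
  byte[7]=0x9B cont=1 payload=0x1B=27: acc |= 27<<0 -> acc=27 shift=7
  byte[8]=0xED cont=1 payload=0x6D=109: acc |= 109<<7 -> acc=13979 shift=14
  byte[9]=0x48 cont=0 payload=0x48=72: acc |= 72<<14 -> acc=1193627 shift=21 [end]
Varint 6: bytes[7:10] = 9B ED 48 -> value 1193627 (3 byte(s))
  byte[10]=0xA9 cont=1 payload=0x29=41: acc |= 41<<0 -> acc=41 shift=7
  byte[11]=0xE5 cont=1 payload=0x65=101: acc |= 101<<7 -> acc=12969 shift=14
  byte[12]=0x89 cont=1 payload=0x09=9: acc |= 9<<14 -> acc=160425 shift=21
  byte[13]=0x51 cont=0 payload=0x51=81: acc |= 81<<21 -> acc=170029737 shift=28 [end]
Varint 7: bytes[10:14] = A9 E5 89 51 -> value 170029737 (4 byte(s))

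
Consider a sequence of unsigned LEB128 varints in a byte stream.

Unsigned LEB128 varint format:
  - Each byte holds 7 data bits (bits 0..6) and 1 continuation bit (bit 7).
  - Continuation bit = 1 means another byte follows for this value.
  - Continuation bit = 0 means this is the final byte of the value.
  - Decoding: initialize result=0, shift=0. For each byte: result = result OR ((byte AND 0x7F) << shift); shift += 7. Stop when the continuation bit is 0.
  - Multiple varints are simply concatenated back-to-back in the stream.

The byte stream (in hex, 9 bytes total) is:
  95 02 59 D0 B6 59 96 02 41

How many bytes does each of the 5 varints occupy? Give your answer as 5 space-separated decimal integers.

Answer: 2 1 3 2 1

Derivation:
  byte[0]=0x95 cont=1 payload=0x15=21: acc |= 21<<0 -> acc=21 shift=7
  byte[1]=0x02 cont=0 payload=0x02=2: acc |= 2<<7 -> acc=277 shift=14 [end]
Varint 1: bytes[0:2] = 95 02 -> value 277 (2 byte(s))
  byte[2]=0x59 cont=0 payload=0x59=89: acc |= 89<<0 -> acc=89 shift=7 [end]
Varint 2: bytes[2:3] = 59 -> value 89 (1 byte(s))
  byte[3]=0xD0 cont=1 payload=0x50=80: acc |= 80<<0 -> acc=80 shift=7
  byte[4]=0xB6 cont=1 payload=0x36=54: acc |= 54<<7 -> acc=6992 shift=14
  byte[5]=0x59 cont=0 payload=0x59=89: acc |= 89<<14 -> acc=1465168 shift=21 [end]
Varint 3: bytes[3:6] = D0 B6 59 -> value 1465168 (3 byte(s))
  byte[6]=0x96 cont=1 payload=0x16=22: acc |= 22<<0 -> acc=22 shift=7
  byte[7]=0x02 cont=0 payload=0x02=2: acc |= 2<<7 -> acc=278 shift=14 [end]
Varint 4: bytes[6:8] = 96 02 -> value 278 (2 byte(s))
  byte[8]=0x41 cont=0 payload=0x41=65: acc |= 65<<0 -> acc=65 shift=7 [end]
Varint 5: bytes[8:9] = 41 -> value 65 (1 byte(s))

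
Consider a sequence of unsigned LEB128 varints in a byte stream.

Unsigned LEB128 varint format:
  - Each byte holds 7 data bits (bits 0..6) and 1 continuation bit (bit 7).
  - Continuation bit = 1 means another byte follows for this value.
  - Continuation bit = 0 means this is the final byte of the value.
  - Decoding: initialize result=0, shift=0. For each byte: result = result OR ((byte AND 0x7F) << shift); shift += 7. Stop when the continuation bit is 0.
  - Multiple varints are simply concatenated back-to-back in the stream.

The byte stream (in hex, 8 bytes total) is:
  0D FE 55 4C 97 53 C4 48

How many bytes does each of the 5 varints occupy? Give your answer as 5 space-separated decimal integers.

Answer: 1 2 1 2 2

Derivation:
  byte[0]=0x0D cont=0 payload=0x0D=13: acc |= 13<<0 -> acc=13 shift=7 [end]
Varint 1: bytes[0:1] = 0D -> value 13 (1 byte(s))
  byte[1]=0xFE cont=1 payload=0x7E=126: acc |= 126<<0 -> acc=126 shift=7
  byte[2]=0x55 cont=0 payload=0x55=85: acc |= 85<<7 -> acc=11006 shift=14 [end]
Varint 2: bytes[1:3] = FE 55 -> value 11006 (2 byte(s))
  byte[3]=0x4C cont=0 payload=0x4C=76: acc |= 76<<0 -> acc=76 shift=7 [end]
Varint 3: bytes[3:4] = 4C -> value 76 (1 byte(s))
  byte[4]=0x97 cont=1 payload=0x17=23: acc |= 23<<0 -> acc=23 shift=7
  byte[5]=0x53 cont=0 payload=0x53=83: acc |= 83<<7 -> acc=10647 shift=14 [end]
Varint 4: bytes[4:6] = 97 53 -> value 10647 (2 byte(s))
  byte[6]=0xC4 cont=1 payload=0x44=68: acc |= 68<<0 -> acc=68 shift=7
  byte[7]=0x48 cont=0 payload=0x48=72: acc |= 72<<7 -> acc=9284 shift=14 [end]
Varint 5: bytes[6:8] = C4 48 -> value 9284 (2 byte(s))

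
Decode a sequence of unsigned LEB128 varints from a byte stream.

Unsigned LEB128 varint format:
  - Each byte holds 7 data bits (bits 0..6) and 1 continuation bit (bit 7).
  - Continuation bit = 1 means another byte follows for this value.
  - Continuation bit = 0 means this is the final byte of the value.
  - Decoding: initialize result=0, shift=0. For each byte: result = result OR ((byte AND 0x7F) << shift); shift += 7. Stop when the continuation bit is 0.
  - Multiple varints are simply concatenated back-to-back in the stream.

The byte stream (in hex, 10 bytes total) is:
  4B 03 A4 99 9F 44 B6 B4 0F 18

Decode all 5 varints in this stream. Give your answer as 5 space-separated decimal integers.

Answer: 75 3 143117476 252470 24

Derivation:
  byte[0]=0x4B cont=0 payload=0x4B=75: acc |= 75<<0 -> acc=75 shift=7 [end]
Varint 1: bytes[0:1] = 4B -> value 75 (1 byte(s))
  byte[1]=0x03 cont=0 payload=0x03=3: acc |= 3<<0 -> acc=3 shift=7 [end]
Varint 2: bytes[1:2] = 03 -> value 3 (1 byte(s))
  byte[2]=0xA4 cont=1 payload=0x24=36: acc |= 36<<0 -> acc=36 shift=7
  byte[3]=0x99 cont=1 payload=0x19=25: acc |= 25<<7 -> acc=3236 shift=14
  byte[4]=0x9F cont=1 payload=0x1F=31: acc |= 31<<14 -> acc=511140 shift=21
  byte[5]=0x44 cont=0 payload=0x44=68: acc |= 68<<21 -> acc=143117476 shift=28 [end]
Varint 3: bytes[2:6] = A4 99 9F 44 -> value 143117476 (4 byte(s))
  byte[6]=0xB6 cont=1 payload=0x36=54: acc |= 54<<0 -> acc=54 shift=7
  byte[7]=0xB4 cont=1 payload=0x34=52: acc |= 52<<7 -> acc=6710 shift=14
  byte[8]=0x0F cont=0 payload=0x0F=15: acc |= 15<<14 -> acc=252470 shift=21 [end]
Varint 4: bytes[6:9] = B6 B4 0F -> value 252470 (3 byte(s))
  byte[9]=0x18 cont=0 payload=0x18=24: acc |= 24<<0 -> acc=24 shift=7 [end]
Varint 5: bytes[9:10] = 18 -> value 24 (1 byte(s))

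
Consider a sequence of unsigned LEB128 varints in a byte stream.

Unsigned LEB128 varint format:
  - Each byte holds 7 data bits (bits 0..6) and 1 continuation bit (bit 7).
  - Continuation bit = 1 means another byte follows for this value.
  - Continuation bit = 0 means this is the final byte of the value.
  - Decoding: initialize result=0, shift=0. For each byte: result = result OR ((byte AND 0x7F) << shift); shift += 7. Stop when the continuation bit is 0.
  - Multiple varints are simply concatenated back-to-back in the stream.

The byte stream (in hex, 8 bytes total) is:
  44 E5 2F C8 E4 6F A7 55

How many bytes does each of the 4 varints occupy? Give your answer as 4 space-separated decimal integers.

Answer: 1 2 3 2

Derivation:
  byte[0]=0x44 cont=0 payload=0x44=68: acc |= 68<<0 -> acc=68 shift=7 [end]
Varint 1: bytes[0:1] = 44 -> value 68 (1 byte(s))
  byte[1]=0xE5 cont=1 payload=0x65=101: acc |= 101<<0 -> acc=101 shift=7
  byte[2]=0x2F cont=0 payload=0x2F=47: acc |= 47<<7 -> acc=6117 shift=14 [end]
Varint 2: bytes[1:3] = E5 2F -> value 6117 (2 byte(s))
  byte[3]=0xC8 cont=1 payload=0x48=72: acc |= 72<<0 -> acc=72 shift=7
  byte[4]=0xE4 cont=1 payload=0x64=100: acc |= 100<<7 -> acc=12872 shift=14
  byte[5]=0x6F cont=0 payload=0x6F=111: acc |= 111<<14 -> acc=1831496 shift=21 [end]
Varint 3: bytes[3:6] = C8 E4 6F -> value 1831496 (3 byte(s))
  byte[6]=0xA7 cont=1 payload=0x27=39: acc |= 39<<0 -> acc=39 shift=7
  byte[7]=0x55 cont=0 payload=0x55=85: acc |= 85<<7 -> acc=10919 shift=14 [end]
Varint 4: bytes[6:8] = A7 55 -> value 10919 (2 byte(s))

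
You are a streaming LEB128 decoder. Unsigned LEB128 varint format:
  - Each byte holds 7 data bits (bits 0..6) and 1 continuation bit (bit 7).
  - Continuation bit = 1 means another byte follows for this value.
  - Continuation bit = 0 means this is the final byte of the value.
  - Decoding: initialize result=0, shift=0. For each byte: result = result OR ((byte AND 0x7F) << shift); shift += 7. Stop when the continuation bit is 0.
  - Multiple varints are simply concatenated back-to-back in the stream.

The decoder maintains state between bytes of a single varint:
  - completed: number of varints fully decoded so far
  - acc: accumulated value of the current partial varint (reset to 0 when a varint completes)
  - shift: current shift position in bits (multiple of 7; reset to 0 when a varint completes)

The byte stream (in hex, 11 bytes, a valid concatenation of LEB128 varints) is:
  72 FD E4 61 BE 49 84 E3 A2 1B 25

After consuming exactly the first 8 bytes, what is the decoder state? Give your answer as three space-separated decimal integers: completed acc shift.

byte[0]=0x72 cont=0 payload=0x72: varint #1 complete (value=114); reset -> completed=1 acc=0 shift=0
byte[1]=0xFD cont=1 payload=0x7D: acc |= 125<<0 -> completed=1 acc=125 shift=7
byte[2]=0xE4 cont=1 payload=0x64: acc |= 100<<7 -> completed=1 acc=12925 shift=14
byte[3]=0x61 cont=0 payload=0x61: varint #2 complete (value=1602173); reset -> completed=2 acc=0 shift=0
byte[4]=0xBE cont=1 payload=0x3E: acc |= 62<<0 -> completed=2 acc=62 shift=7
byte[5]=0x49 cont=0 payload=0x49: varint #3 complete (value=9406); reset -> completed=3 acc=0 shift=0
byte[6]=0x84 cont=1 payload=0x04: acc |= 4<<0 -> completed=3 acc=4 shift=7
byte[7]=0xE3 cont=1 payload=0x63: acc |= 99<<7 -> completed=3 acc=12676 shift=14

Answer: 3 12676 14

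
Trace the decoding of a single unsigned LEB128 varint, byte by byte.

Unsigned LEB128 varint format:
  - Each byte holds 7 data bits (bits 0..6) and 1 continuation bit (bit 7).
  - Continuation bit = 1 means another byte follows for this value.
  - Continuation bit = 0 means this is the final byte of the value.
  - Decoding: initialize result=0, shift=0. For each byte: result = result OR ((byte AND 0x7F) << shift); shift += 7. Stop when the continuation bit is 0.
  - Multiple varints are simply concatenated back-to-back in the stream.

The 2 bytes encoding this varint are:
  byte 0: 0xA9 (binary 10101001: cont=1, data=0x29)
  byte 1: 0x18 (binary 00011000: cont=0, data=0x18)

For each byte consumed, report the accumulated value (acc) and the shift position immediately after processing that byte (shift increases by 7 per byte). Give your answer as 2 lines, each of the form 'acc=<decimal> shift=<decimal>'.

Answer: acc=41 shift=7
acc=3113 shift=14

Derivation:
byte 0=0xA9: payload=0x29=41, contrib = 41<<0 = 41; acc -> 41, shift -> 7
byte 1=0x18: payload=0x18=24, contrib = 24<<7 = 3072; acc -> 3113, shift -> 14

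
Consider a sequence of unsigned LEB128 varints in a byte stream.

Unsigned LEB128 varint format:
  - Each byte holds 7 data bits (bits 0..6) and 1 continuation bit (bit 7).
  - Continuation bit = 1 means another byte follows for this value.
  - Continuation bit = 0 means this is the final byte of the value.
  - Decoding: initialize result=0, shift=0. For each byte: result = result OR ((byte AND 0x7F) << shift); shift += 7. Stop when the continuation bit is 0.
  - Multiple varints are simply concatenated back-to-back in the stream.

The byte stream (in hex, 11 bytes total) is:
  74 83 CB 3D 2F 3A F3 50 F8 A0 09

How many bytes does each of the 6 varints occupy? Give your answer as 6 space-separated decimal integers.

  byte[0]=0x74 cont=0 payload=0x74=116: acc |= 116<<0 -> acc=116 shift=7 [end]
Varint 1: bytes[0:1] = 74 -> value 116 (1 byte(s))
  byte[1]=0x83 cont=1 payload=0x03=3: acc |= 3<<0 -> acc=3 shift=7
  byte[2]=0xCB cont=1 payload=0x4B=75: acc |= 75<<7 -> acc=9603 shift=14
  byte[3]=0x3D cont=0 payload=0x3D=61: acc |= 61<<14 -> acc=1009027 shift=21 [end]
Varint 2: bytes[1:4] = 83 CB 3D -> value 1009027 (3 byte(s))
  byte[4]=0x2F cont=0 payload=0x2F=47: acc |= 47<<0 -> acc=47 shift=7 [end]
Varint 3: bytes[4:5] = 2F -> value 47 (1 byte(s))
  byte[5]=0x3A cont=0 payload=0x3A=58: acc |= 58<<0 -> acc=58 shift=7 [end]
Varint 4: bytes[5:6] = 3A -> value 58 (1 byte(s))
  byte[6]=0xF3 cont=1 payload=0x73=115: acc |= 115<<0 -> acc=115 shift=7
  byte[7]=0x50 cont=0 payload=0x50=80: acc |= 80<<7 -> acc=10355 shift=14 [end]
Varint 5: bytes[6:8] = F3 50 -> value 10355 (2 byte(s))
  byte[8]=0xF8 cont=1 payload=0x78=120: acc |= 120<<0 -> acc=120 shift=7
  byte[9]=0xA0 cont=1 payload=0x20=32: acc |= 32<<7 -> acc=4216 shift=14
  byte[10]=0x09 cont=0 payload=0x09=9: acc |= 9<<14 -> acc=151672 shift=21 [end]
Varint 6: bytes[8:11] = F8 A0 09 -> value 151672 (3 byte(s))

Answer: 1 3 1 1 2 3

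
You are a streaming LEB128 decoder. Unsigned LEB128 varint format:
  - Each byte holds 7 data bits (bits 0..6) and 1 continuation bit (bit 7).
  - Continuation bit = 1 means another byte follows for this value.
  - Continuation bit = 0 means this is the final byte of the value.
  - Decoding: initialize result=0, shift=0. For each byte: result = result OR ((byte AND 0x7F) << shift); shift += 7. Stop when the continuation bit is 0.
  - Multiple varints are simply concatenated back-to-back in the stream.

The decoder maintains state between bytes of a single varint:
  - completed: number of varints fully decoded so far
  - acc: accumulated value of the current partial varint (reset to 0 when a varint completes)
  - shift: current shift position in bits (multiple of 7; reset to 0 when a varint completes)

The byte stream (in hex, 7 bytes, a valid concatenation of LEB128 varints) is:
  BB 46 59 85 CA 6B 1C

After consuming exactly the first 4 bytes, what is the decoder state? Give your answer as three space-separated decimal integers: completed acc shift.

Answer: 2 5 7

Derivation:
byte[0]=0xBB cont=1 payload=0x3B: acc |= 59<<0 -> completed=0 acc=59 shift=7
byte[1]=0x46 cont=0 payload=0x46: varint #1 complete (value=9019); reset -> completed=1 acc=0 shift=0
byte[2]=0x59 cont=0 payload=0x59: varint #2 complete (value=89); reset -> completed=2 acc=0 shift=0
byte[3]=0x85 cont=1 payload=0x05: acc |= 5<<0 -> completed=2 acc=5 shift=7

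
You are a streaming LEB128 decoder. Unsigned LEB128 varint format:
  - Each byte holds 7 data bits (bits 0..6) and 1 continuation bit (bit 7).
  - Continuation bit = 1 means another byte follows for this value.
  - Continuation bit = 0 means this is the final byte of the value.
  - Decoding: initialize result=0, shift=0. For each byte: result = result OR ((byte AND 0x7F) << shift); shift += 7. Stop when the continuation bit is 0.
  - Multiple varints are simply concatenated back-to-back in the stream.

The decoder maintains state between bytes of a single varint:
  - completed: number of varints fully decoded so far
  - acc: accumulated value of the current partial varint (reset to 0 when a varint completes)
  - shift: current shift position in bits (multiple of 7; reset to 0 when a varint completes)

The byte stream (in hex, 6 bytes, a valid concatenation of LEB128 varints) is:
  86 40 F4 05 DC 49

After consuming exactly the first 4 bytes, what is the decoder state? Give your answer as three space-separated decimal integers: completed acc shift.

byte[0]=0x86 cont=1 payload=0x06: acc |= 6<<0 -> completed=0 acc=6 shift=7
byte[1]=0x40 cont=0 payload=0x40: varint #1 complete (value=8198); reset -> completed=1 acc=0 shift=0
byte[2]=0xF4 cont=1 payload=0x74: acc |= 116<<0 -> completed=1 acc=116 shift=7
byte[3]=0x05 cont=0 payload=0x05: varint #2 complete (value=756); reset -> completed=2 acc=0 shift=0

Answer: 2 0 0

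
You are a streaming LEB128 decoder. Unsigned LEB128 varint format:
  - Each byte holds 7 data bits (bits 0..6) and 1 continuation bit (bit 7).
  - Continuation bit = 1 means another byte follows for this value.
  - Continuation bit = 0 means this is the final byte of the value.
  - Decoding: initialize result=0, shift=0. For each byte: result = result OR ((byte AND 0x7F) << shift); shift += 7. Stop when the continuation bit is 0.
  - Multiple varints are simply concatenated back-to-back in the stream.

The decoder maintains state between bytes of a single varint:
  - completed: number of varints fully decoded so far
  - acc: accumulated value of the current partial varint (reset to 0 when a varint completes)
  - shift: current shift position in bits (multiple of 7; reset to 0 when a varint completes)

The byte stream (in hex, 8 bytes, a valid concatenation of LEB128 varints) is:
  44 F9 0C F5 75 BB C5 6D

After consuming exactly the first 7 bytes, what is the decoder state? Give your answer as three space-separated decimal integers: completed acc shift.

byte[0]=0x44 cont=0 payload=0x44: varint #1 complete (value=68); reset -> completed=1 acc=0 shift=0
byte[1]=0xF9 cont=1 payload=0x79: acc |= 121<<0 -> completed=1 acc=121 shift=7
byte[2]=0x0C cont=0 payload=0x0C: varint #2 complete (value=1657); reset -> completed=2 acc=0 shift=0
byte[3]=0xF5 cont=1 payload=0x75: acc |= 117<<0 -> completed=2 acc=117 shift=7
byte[4]=0x75 cont=0 payload=0x75: varint #3 complete (value=15093); reset -> completed=3 acc=0 shift=0
byte[5]=0xBB cont=1 payload=0x3B: acc |= 59<<0 -> completed=3 acc=59 shift=7
byte[6]=0xC5 cont=1 payload=0x45: acc |= 69<<7 -> completed=3 acc=8891 shift=14

Answer: 3 8891 14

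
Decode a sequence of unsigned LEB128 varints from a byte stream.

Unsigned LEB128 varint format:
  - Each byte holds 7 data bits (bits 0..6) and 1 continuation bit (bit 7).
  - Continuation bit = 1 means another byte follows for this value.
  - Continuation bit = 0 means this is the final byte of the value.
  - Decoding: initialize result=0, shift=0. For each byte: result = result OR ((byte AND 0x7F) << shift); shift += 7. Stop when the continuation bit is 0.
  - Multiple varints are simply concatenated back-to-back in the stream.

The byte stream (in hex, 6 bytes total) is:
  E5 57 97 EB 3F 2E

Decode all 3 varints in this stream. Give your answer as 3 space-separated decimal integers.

  byte[0]=0xE5 cont=1 payload=0x65=101: acc |= 101<<0 -> acc=101 shift=7
  byte[1]=0x57 cont=0 payload=0x57=87: acc |= 87<<7 -> acc=11237 shift=14 [end]
Varint 1: bytes[0:2] = E5 57 -> value 11237 (2 byte(s))
  byte[2]=0x97 cont=1 payload=0x17=23: acc |= 23<<0 -> acc=23 shift=7
  byte[3]=0xEB cont=1 payload=0x6B=107: acc |= 107<<7 -> acc=13719 shift=14
  byte[4]=0x3F cont=0 payload=0x3F=63: acc |= 63<<14 -> acc=1045911 shift=21 [end]
Varint 2: bytes[2:5] = 97 EB 3F -> value 1045911 (3 byte(s))
  byte[5]=0x2E cont=0 payload=0x2E=46: acc |= 46<<0 -> acc=46 shift=7 [end]
Varint 3: bytes[5:6] = 2E -> value 46 (1 byte(s))

Answer: 11237 1045911 46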